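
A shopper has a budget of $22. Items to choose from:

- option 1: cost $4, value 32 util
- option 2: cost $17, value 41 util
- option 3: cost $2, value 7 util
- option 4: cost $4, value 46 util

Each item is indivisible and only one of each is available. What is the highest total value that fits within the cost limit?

Check high-value combinations within $22:
- option 2+option 4: cost 17+4=21, value 41+46=87
- option 1+option 3+option 4: cost 4+2+4=10, value 32+7+46=85
- option 1+option 4: cost 4+4=8, value 32+46=78
- option 1+option 2: cost 4+17=21, value 32+41=73
Best: 87 util.

87 util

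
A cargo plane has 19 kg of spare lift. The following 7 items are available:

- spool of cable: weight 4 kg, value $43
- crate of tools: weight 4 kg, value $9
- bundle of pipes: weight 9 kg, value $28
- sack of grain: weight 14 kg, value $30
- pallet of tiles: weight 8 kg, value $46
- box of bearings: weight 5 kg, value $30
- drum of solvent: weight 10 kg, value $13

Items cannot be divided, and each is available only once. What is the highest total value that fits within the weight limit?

$119

This is a 0/1 knapsack; check combinations near the capacity.
- spool of cable+pallet of tiles+box of bearings: weight 4+8+5=17, value 43+46+30=119
- spool of cable+bundle of pipes+box of bearings: weight 4+9+5=18, value 43+28+30=101
- spool of cable+crate of tools+pallet of tiles: weight 4+4+8=16, value 43+9+46=98
- spool of cable+pallet of tiles: weight 4+8=12, value 43+46=89
- spool of cable+box of bearings+drum of solvent: weight 4+5+10=19, value 43+30+13=86
Best: $119.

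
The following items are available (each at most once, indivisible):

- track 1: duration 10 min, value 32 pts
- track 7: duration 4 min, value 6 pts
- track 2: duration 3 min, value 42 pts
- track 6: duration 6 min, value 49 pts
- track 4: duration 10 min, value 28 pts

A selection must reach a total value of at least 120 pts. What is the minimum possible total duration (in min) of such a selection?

19

Subsets with value ≥ 120, sorted by total duration:
- track 1+track 2+track 6: duration 19, value 123
- track 1+track 7+track 2+track 6: duration 23, value 129
Minimum duration: 19 min.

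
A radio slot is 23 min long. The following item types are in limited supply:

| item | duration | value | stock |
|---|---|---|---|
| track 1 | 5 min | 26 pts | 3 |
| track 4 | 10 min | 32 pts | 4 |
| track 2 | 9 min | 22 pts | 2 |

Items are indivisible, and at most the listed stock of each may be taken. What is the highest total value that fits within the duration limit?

Best selections within duration 23 and stock limits:
- 2×track 1 + 1×track 4: duration 20, value 84
- 3×track 1: duration 15, value 78
- 2×track 1 + 1×track 2: duration 19, value 74
Best: 84 pts.

84 pts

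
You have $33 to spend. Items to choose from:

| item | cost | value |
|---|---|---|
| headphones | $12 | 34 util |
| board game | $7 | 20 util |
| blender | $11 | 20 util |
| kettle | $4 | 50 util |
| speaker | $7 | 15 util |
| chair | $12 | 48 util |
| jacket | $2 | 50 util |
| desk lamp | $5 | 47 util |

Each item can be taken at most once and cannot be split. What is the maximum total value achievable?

215 util

Check high-value combinations within $33:
- board game+kettle+chair+jacket+desk lamp: cost 7+4+12+2+5=30, value 20+50+48+50+47=215
- kettle+speaker+chair+jacket+desk lamp: cost 4+7+12+2+5=30, value 50+15+48+50+47=210
- headphones+board game+kettle+jacket+desk lamp: cost 12+7+4+2+5=30, value 34+20+50+50+47=201
Best: 215 util.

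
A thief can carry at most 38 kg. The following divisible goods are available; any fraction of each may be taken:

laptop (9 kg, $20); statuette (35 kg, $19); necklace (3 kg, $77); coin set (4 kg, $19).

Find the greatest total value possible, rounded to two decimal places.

127.94

Take in order of value per unit:
- necklace (77/3 per unit): all 3 → value 77, running total 77.00
- coin set (19/4 per unit): all 4 → value 19, running total 96.00
- laptop (20/9 per unit): all 9 → value 20, running total 116.00
- statuette (19/35 per unit): 22 of 35 → value 22×19/35 = 11.9429, running total 127.94
Total 127.94.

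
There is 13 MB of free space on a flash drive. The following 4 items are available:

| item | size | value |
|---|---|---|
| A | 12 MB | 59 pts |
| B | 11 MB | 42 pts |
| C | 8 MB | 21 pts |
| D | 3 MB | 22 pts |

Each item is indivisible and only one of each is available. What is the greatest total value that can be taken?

59 pts

This is a 0/1 knapsack; check combinations near the capacity.
- A: size 12, value 59
- C+D: size 8+3=11, value 21+22=43
- B: size 11, value 42
- D: size 3, value 22
- C: size 8, value 21
Best: 59 pts.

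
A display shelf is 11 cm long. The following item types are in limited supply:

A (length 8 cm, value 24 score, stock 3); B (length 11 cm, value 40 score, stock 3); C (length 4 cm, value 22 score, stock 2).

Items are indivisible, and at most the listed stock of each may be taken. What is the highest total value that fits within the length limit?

Best selections within length 11 and stock limits:
- 2×C: length 8, value 44
- 1×B: length 11, value 40
Best: 44 score.

44 score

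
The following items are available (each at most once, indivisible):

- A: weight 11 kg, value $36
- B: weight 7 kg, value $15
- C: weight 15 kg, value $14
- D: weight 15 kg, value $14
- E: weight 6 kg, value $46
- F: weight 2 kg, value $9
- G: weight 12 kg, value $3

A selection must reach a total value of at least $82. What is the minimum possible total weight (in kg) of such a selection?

Subsets with value ≥ 82, sorted by total weight:
- A+E: weight 17, value 82
- A+E+F: weight 19, value 91
Minimum weight: 17 kg.

17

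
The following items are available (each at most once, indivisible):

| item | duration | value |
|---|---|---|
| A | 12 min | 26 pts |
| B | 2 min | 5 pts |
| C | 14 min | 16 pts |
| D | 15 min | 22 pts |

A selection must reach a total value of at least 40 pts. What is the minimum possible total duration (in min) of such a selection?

26

Subsets with value ≥ 40, sorted by total duration:
- A+C: duration 26, value 42
- A+D: duration 27, value 48
Minimum duration: 26 min.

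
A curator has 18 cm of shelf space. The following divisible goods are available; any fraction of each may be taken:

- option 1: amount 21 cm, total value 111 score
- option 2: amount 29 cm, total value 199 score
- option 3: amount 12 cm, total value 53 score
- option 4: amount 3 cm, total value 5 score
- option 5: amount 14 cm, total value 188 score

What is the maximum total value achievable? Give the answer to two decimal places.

215.45

Take in order of value per unit:
- option 5 (188/14 per unit): all 14 → value 188, running total 188.00
- option 2 (199/29 per unit): 4 of 29 → value 4×199/29 = 27.4483, running total 215.45
Total 215.45.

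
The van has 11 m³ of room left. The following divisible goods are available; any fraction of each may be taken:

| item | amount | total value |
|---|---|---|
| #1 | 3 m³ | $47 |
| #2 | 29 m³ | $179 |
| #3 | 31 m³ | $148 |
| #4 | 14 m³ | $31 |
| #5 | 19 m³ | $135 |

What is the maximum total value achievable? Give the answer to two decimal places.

Take in order of value per unit:
- #1 (47/3 per unit): all 3 → value 47, running total 47.00
- #5 (135/19 per unit): 8 of 19 → value 8×135/19 = 56.8421, running total 103.84
Total 103.84.

103.84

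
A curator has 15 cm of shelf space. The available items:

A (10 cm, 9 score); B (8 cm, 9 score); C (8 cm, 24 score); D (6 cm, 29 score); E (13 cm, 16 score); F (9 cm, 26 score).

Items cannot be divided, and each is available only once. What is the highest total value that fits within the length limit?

55 score

Check high-value combinations within 15 cm:
- D+F: length 6+9=15, value 29+26=55
- C+D: length 8+6=14, value 24+29=53
- B+D: length 8+6=14, value 9+29=38
Best: 55 score.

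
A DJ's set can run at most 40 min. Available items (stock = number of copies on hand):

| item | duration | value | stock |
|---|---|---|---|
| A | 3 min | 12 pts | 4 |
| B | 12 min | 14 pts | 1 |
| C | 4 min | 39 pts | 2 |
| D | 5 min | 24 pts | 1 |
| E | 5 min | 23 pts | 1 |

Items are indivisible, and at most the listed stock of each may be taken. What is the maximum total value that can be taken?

175 pts

Best selections within duration 40 and stock limits:
- 3×A + 1×B + 2×C + 1×D + 1×E: duration 39, value 175
- 4×A + 2×C + 1×D + 1×E: duration 30, value 173
- 4×A + 1×B + 2×C + 1×D: duration 37, value 164
- 2×A + 1×B + 2×C + 1×D + 1×E: duration 36, value 163
Best: 175 pts.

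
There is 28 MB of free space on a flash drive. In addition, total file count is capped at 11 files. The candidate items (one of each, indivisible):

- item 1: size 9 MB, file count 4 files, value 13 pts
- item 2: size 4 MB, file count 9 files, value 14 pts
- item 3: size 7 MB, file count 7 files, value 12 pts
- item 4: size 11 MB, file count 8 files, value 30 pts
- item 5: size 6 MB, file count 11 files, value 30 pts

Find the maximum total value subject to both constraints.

30 pts

Feasible sets respecting both limits:
- item 4: size 11, file count 8, value 30
- item 5: size 6, file count 11, value 30
- item 1+item 3: size 16, file count 11, value 25
- item 2: size 4, file count 9, value 14
Best: 30 pts.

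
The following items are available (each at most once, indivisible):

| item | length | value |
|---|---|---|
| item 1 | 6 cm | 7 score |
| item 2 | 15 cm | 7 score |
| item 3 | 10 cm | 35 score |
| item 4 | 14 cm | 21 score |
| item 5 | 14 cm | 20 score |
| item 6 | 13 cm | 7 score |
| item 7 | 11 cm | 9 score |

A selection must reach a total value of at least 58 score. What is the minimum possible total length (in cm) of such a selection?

30

Subsets with value ≥ 58, sorted by total length:
- item 1+item 3+item 4: length 30, value 63
- item 1+item 3+item 5: length 30, value 62
- item 3+item 4+item 7: length 35, value 65
Minimum length: 30 cm.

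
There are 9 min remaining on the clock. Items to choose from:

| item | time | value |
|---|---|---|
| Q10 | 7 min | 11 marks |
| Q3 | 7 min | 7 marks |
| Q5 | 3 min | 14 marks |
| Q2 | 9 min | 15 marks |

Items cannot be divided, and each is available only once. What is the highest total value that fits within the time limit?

15 marks

This is a 0/1 knapsack; check combinations near the capacity.
- Q2: time 9, value 15
- Q5: time 3, value 14
- Q10: time 7, value 11
- Q3: time 7, value 7
Best: 15 marks.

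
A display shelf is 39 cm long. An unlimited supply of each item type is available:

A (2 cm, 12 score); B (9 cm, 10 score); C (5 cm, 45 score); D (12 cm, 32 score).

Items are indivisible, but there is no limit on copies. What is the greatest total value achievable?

339 score

Best value-per-unit is C at 45/5; filling with it alone gives 7×45 = 315.
Optimal mix: 2×A + 7×C → length 39, value 339.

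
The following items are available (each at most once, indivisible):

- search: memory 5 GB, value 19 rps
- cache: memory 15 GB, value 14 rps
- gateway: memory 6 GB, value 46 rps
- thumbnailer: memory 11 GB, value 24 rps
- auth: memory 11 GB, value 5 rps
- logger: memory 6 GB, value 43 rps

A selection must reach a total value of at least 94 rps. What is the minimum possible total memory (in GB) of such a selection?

Subsets with value ≥ 94, sorted by total memory:
- search+gateway+logger: memory 17, value 108
- gateway+thumbnailer+logger: memory 23, value 113
- gateway+auth+logger: memory 23, value 94
Minimum memory: 17 GB.

17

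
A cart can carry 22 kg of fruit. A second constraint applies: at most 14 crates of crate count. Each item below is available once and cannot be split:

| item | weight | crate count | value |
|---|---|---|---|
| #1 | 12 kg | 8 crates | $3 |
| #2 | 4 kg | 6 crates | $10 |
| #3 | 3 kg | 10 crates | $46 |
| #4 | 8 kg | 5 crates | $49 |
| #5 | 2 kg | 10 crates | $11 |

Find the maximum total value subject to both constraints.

$59

Feasible sets respecting both limits:
- #2+#4: weight 12, crate count 11, value 59
- #1+#4: weight 20, crate count 13, value 52
- #4: weight 8, crate count 5, value 49
- #3: weight 3, crate count 10, value 46
Best: $59.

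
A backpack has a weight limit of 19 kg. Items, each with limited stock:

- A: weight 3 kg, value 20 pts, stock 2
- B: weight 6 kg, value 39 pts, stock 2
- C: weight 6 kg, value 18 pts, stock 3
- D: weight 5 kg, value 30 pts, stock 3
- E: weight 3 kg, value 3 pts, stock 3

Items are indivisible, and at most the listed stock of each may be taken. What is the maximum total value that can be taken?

119 pts

Best selections within weight 19 and stock limits:
- 1×A + 1×B + 2×D: weight 19, value 119
- 2×A + 2×B: weight 18, value 118
- 1×A + 3×D: weight 18, value 110
Best: 119 pts.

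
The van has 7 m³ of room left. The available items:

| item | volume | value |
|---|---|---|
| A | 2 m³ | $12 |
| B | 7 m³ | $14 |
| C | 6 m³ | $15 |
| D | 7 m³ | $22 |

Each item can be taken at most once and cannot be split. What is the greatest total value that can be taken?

Check high-value combinations within 7 m³:
- D: volume 7, value 22
- C: volume 6, value 15
- B: volume 7, value 14
Best: $22.

$22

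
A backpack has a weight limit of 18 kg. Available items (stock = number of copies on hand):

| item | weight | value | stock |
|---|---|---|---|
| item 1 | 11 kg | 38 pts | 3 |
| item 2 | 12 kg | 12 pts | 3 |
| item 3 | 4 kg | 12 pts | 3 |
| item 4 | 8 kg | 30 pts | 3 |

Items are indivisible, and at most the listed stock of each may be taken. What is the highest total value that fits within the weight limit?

60 pts

Top feasible selections:
- 2×item 4: weight 16, value 60
- 2×item 3 + 1×item 4: weight 16, value 54
- 1×item 1 + 1×item 3: weight 15, value 50
Best: 60 pts.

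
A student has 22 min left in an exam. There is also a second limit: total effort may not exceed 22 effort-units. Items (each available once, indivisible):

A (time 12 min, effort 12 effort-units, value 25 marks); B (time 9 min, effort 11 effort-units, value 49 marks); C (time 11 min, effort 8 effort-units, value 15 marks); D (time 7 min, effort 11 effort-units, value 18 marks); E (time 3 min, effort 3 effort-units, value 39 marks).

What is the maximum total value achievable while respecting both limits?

88 marks

Feasible sets respecting both limits:
- B+E: time 12, effort 14, value 88
- C+D+E: time 21, effort 22, value 72
- B+D: time 16, effort 22, value 67
- B+C: time 20, effort 19, value 64
Best: 88 marks.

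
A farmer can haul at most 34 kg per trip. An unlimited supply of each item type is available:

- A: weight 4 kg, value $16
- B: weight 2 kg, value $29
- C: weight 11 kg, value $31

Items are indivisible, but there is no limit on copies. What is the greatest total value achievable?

Best value-per-unit is B at 29/2, and filling with it alone uses weight 17×2=34. No mix of the others beats 17×29 = 493.

$493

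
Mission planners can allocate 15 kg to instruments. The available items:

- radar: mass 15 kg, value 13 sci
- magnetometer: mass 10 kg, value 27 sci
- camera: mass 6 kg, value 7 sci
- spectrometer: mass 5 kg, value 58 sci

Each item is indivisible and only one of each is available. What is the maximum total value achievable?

Check high-value combinations within 15 kg:
- magnetometer+spectrometer: mass 10+5=15, value 27+58=85
- camera+spectrometer: mass 6+5=11, value 7+58=65
- spectrometer: mass 5, value 58
Best: 85 sci.

85 sci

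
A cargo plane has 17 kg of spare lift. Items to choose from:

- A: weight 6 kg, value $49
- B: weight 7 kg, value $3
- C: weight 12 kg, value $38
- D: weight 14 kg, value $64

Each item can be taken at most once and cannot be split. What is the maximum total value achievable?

This is a 0/1 knapsack; check combinations near the capacity.
- D: weight 14, value 64
- A+B: weight 6+7=13, value 49+3=52
- A: weight 6, value 49
- C: weight 12, value 38
- B: weight 7, value 3
Best: $64.

$64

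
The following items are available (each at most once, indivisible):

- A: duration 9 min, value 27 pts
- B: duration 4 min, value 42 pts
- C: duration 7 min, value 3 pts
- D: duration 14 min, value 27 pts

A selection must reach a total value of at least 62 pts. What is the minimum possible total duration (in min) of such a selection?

Subsets with value ≥ 62, sorted by total duration:
- A+B: duration 13, value 69
- B+D: duration 18, value 69
- A+B+C: duration 20, value 72
Minimum duration: 13 min.

13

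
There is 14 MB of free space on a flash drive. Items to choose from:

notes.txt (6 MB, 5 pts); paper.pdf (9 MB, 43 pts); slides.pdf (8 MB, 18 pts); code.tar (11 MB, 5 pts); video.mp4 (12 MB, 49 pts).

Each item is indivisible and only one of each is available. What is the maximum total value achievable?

This is a 0/1 knapsack; check combinations near the capacity.
- video.mp4: size 12, value 49
- paper.pdf: size 9, value 43
- notes.txt+slides.pdf: size 6+8=14, value 5+18=23
Best: 49 pts.

49 pts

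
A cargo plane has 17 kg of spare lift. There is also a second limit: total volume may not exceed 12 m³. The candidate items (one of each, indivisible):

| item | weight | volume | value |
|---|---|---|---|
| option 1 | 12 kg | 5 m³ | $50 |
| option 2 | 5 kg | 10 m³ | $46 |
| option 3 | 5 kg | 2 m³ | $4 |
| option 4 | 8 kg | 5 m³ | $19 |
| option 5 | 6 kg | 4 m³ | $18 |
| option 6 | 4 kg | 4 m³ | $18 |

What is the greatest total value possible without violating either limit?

$68

Feasible sets respecting both limits:
- option 1+option 6: weight 16, volume 9, value 68
- option 1+option 3: weight 17, volume 7, value 54
- option 1: weight 12, volume 5, value 50
- option 2+option 3: weight 10, volume 12, value 50
Best: $68.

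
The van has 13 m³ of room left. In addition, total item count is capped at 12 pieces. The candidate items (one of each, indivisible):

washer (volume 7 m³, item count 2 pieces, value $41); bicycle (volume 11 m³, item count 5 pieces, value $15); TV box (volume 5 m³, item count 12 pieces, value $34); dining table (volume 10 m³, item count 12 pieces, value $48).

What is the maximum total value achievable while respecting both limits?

Feasible sets respecting both limits:
- dining table: volume 10, item count 12, value 48
- washer: volume 7, item count 2, value 41
- TV box: volume 5, item count 12, value 34
- bicycle: volume 11, item count 5, value 15
Best: $48.

$48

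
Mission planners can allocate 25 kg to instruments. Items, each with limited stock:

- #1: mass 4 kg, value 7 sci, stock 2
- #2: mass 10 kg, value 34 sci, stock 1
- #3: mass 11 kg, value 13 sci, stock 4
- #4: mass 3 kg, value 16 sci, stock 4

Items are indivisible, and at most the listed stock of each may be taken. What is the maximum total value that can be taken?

98 sci

Top feasible selections:
- 1×#2 + 4×#4: mass 22, value 98
- 1×#1 + 1×#2 + 3×#4: mass 23, value 89
Best: 98 sci.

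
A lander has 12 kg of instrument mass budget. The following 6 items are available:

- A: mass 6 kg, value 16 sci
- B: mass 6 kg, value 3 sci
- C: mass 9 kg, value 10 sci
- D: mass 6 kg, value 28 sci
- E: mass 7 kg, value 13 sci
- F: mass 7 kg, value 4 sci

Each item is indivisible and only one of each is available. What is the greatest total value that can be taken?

Check high-value combinations within 12 kg:
- A+D: mass 6+6=12, value 16+28=44
- B+D: mass 6+6=12, value 3+28=31
- D: mass 6, value 28
- A+B: mass 6+6=12, value 16+3=19
- A: mass 6, value 16
Best: 44 sci.

44 sci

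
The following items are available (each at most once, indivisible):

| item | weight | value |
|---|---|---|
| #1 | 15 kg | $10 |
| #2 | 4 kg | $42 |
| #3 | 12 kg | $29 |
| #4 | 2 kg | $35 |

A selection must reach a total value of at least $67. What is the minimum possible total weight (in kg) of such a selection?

Subsets with value ≥ 67, sorted by total weight:
- #2+#4: weight 6, value 77
- #2+#3: weight 16, value 71
Minimum weight: 6 kg.

6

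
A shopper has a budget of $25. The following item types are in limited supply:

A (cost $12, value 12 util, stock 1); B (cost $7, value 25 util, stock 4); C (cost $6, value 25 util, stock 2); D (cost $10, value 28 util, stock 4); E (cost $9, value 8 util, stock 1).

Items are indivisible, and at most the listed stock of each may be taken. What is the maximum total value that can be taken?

Best selections within cost 25 and stock limits:
- 2×C + 1×D: cost 22, value 78
- 1×B + 1×C + 1×D: cost 23, value 78
Best: 78 util.

78 util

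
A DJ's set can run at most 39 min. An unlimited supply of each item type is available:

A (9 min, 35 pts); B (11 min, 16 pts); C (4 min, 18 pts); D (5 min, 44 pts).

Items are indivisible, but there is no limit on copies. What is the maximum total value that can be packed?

326 pts

Best value-per-unit is D at 44/5; filling with it alone gives 7×44 = 308.
Optimal mix: 1×C + 7×D → duration 39, value 326.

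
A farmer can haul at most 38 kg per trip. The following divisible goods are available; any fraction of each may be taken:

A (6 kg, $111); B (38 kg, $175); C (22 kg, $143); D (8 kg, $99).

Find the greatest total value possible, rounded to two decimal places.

362.21

Take in order of value per unit:
- A (111/6 per unit): all 6 → value 111, running total 111.00
- D (99/8 per unit): all 8 → value 99, running total 210.00
- C (143/22 per unit): all 22 → value 143, running total 353.00
- B (175/38 per unit): 2 of 38 → value 2×175/38 = 9.2105, running total 362.21
Total 362.21.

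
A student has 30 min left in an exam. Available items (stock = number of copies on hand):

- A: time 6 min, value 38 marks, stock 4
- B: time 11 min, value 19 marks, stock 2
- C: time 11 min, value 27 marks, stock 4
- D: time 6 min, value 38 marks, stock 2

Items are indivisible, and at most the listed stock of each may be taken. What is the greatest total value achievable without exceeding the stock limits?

190 marks

Best selections within time 30 and stock limits:
- 3×A + 2×D: time 30, value 190
- 4×A + 1×D: time 30, value 190
- 2×A + 2×D: time 24, value 152
- 3×A + 1×D: time 24, value 152
Best: 190 marks.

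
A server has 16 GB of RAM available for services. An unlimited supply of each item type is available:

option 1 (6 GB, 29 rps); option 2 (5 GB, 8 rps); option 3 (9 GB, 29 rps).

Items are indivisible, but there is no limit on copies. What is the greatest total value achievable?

58 rps

Best value-per-unit is option 1 at 29/6, and filling with it alone uses memory 2×6=12. No mix of the others beats 2×29 = 58.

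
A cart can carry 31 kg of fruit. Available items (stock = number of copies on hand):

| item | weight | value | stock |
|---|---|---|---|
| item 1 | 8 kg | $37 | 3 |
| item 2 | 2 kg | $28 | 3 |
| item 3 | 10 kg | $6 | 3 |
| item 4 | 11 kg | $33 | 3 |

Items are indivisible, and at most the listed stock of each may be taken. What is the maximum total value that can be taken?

$195

Best selections within weight 31 and stock limits:
- 3×item 1 + 3×item 2: weight 30, value 195
- 3×item 1 + 2×item 2: weight 28, value 167
Best: $195.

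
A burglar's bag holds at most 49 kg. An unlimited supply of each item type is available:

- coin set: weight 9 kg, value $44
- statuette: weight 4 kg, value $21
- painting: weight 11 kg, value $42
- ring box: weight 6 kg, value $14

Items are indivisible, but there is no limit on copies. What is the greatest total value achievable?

Best value-per-unit is statuette at 21/4; filling with it alone gives 12×21 = 252.
Optimal mix: 1×coin set + 10×statuette → weight 49, value 254.

$254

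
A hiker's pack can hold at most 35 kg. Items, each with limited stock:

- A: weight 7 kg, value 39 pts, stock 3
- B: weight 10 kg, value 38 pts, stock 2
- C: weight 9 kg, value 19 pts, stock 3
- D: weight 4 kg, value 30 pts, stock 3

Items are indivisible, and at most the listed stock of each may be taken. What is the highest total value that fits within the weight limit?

Top feasible selections:
- 3×A + 3×D: weight 33, value 207
- 2×A + 1×C + 3×D: weight 35, value 187
- 3×A + 1×B + 1×D: weight 35, value 185
- 3×A + 2×D: weight 29, value 177
Best: 207 pts.

207 pts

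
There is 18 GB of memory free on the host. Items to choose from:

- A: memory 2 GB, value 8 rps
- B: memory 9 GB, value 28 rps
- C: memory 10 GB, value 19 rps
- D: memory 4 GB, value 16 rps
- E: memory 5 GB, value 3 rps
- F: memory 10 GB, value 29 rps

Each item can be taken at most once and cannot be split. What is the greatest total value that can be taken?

Check high-value combinations within 18 GB:
- A+D+F: memory 2+4+10=16, value 8+16+29=53
- A+B+D: memory 2+9+4=15, value 8+28+16=52
- B+D+E: memory 9+4+5=18, value 28+16+3=47
- D+F: memory 4+10=14, value 16+29=45
- B+D: memory 9+4=13, value 28+16=44
Best: 53 rps.

53 rps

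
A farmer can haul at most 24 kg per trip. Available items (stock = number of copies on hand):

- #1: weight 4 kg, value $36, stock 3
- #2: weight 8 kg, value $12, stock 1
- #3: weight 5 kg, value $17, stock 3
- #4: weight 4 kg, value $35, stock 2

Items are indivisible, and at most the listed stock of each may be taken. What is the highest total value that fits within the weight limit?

$178

Top feasible selections:
- 3×#1 + 2×#4: weight 20, value 178
- 3×#1 + 1×#3 + 1×#4: weight 21, value 160
- 2×#1 + 1×#3 + 2×#4: weight 21, value 159
Best: $178.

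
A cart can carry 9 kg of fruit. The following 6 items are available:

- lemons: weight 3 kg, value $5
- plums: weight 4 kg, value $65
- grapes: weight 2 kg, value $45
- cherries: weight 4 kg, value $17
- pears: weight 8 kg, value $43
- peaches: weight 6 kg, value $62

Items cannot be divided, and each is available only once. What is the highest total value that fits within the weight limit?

Check high-value combinations within 9 kg:
- lemons+plums+grapes: weight 3+4+2=9, value 5+65+45=115
- plums+grapes: weight 4+2=6, value 65+45=110
- grapes+peaches: weight 2+6=8, value 45+62=107
Best: $115.

$115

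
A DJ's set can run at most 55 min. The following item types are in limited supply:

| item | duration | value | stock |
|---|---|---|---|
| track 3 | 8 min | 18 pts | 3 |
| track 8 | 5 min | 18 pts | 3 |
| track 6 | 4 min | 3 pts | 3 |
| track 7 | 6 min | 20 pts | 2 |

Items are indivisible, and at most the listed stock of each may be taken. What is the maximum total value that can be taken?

Best selections within duration 55 and stock limits:
- 3×track 3 + 3×track 8 + 1×track 6 + 2×track 7: duration 55, value 151
- 3×track 3 + 3×track 8 + 2×track 7: duration 51, value 148
- 2×track 3 + 3×track 8 + 3×track 6 + 2×track 7: duration 55, value 139
- 2×track 3 + 3×track 8 + 2×track 6 + 2×track 7: duration 51, value 136
Best: 151 pts.

151 pts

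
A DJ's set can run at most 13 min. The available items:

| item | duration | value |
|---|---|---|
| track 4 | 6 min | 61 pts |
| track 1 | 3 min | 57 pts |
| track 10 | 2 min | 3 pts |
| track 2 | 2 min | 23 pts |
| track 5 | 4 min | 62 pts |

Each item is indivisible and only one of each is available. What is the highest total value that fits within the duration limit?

Check high-value combinations within 13 min:
- track 4+track 1+track 5: duration 6+3+4=13, value 61+57+62=180
- track 4+track 2+track 5: duration 6+2+4=12, value 61+23+62=146
- track 1+track 10+track 2+track 5: duration 3+2+2+4=11, value 57+3+23+62=145
Best: 180 pts.

180 pts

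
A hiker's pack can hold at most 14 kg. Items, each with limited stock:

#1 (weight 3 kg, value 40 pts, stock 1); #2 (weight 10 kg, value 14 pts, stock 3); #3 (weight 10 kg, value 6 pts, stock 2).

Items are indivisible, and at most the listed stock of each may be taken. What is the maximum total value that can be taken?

Top feasible selections:
- 1×#1 + 1×#2: weight 13, value 54
- 1×#1 + 1×#3: weight 13, value 46
- 1×#1: weight 3, value 40
Best: 54 pts.

54 pts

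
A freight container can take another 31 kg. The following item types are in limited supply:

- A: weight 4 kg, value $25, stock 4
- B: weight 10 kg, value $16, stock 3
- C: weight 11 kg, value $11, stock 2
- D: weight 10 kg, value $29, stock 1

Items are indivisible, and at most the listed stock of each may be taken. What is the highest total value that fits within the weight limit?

$129

Best selections within weight 31 and stock limits:
- 4×A + 1×D: weight 26, value 129
- 4×A + 1×B: weight 26, value 116
- 4×A + 1×C: weight 27, value 111
Best: $129.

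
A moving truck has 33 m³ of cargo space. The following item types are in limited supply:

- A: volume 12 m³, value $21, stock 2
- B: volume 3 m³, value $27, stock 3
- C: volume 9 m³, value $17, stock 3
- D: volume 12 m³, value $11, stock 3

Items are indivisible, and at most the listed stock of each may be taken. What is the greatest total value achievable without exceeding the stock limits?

$123

Top feasible selections:
- 2×A + 3×B: volume 33, value 123
- 1×A + 3×B + 1×C: volume 30, value 119
Best: $123.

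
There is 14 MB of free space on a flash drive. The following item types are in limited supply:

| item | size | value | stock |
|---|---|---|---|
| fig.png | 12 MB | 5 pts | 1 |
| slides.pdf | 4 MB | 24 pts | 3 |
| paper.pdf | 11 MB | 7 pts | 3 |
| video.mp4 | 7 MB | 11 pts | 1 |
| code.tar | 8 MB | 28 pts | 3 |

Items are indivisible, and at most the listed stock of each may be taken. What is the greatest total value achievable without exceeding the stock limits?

72 pts

Top feasible selections:
- 3×slides.pdf: size 12, value 72
- 1×slides.pdf + 1×code.tar: size 12, value 52
- 2×slides.pdf: size 8, value 48
- 1×slides.pdf + 1×video.mp4: size 11, value 35
Best: 72 pts.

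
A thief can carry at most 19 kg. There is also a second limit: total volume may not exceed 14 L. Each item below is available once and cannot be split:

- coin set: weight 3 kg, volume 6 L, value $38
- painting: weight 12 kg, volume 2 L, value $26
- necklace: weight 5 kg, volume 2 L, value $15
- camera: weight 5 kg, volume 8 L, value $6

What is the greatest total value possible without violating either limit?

$64

Feasible sets respecting both limits:
- coin set+painting: weight 15, volume 8, value 64
- coin set+necklace: weight 8, volume 8, value 53
- coin set+camera: weight 8, volume 14, value 44
Best: $64.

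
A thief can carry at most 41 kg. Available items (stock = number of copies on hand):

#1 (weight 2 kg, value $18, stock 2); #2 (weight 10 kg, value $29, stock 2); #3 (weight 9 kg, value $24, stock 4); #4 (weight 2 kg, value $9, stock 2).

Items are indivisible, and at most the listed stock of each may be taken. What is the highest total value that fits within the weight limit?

$137

Best selections within weight 41 and stock limits:
- 2×#1 + 1×#2 + 3×#3: weight 41, value 137
- 2×#1 + 2×#2 + 1×#3 + 2×#4: weight 37, value 136
- 2×#1 + 4×#3: weight 40, value 132
- 2×#1 + 1×#2 + 2×#3 + 2×#4: weight 36, value 131
Best: $137.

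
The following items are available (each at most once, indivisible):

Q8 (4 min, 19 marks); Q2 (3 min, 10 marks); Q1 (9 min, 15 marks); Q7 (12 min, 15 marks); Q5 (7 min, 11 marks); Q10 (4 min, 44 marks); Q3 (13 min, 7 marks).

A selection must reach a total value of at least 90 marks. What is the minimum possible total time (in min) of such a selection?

27

Subsets with value ≥ 90, sorted by total time:
- Q8+Q2+Q1+Q5+Q10: time 27, value 99
- Q8+Q1+Q7+Q10: time 29, value 93
- Q8+Q2+Q7+Q5+Q10: time 30, value 99
- Q8+Q2+Q5+Q10+Q3: time 31, value 91
Minimum time: 27 min.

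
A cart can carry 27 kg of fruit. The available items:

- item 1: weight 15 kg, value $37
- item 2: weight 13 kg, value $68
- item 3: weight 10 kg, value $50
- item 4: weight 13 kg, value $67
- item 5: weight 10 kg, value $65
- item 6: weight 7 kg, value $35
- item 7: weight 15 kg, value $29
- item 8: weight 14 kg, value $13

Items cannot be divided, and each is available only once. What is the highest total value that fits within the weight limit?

$150

Check high-value combinations within 27 kg:
- item 3+item 5+item 6: weight 10+10+7=27, value 50+65+35=150
- item 2+item 4: weight 13+13=26, value 68+67=135
- item 2+item 5: weight 13+10=23, value 68+65=133
- item 4+item 5: weight 13+10=23, value 67+65=132
- item 2+item 3: weight 13+10=23, value 68+50=118
Best: $150.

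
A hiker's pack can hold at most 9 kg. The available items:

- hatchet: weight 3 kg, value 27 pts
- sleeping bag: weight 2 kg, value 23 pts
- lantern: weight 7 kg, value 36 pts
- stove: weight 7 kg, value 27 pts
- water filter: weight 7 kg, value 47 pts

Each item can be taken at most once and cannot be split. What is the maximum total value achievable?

Check high-value combinations within 9 kg:
- sleeping bag+water filter: weight 2+7=9, value 23+47=70
- sleeping bag+lantern: weight 2+7=9, value 23+36=59
- hatchet+sleeping bag: weight 3+2=5, value 27+23=50
- sleeping bag+stove: weight 2+7=9, value 23+27=50
- water filter: weight 7, value 47
Best: 70 pts.

70 pts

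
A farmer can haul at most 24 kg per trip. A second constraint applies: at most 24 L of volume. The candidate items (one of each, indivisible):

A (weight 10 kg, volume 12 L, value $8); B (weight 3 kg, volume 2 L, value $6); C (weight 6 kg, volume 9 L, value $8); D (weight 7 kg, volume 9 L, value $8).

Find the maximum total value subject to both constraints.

Feasible sets respecting both limits:
- A+B+C: weight 19, volume 23, value 22
- A+B+D: weight 20, volume 23, value 22
- B+C+D: weight 16, volume 20, value 22
- A+C: weight 16, volume 21, value 16
Best: $22.

$22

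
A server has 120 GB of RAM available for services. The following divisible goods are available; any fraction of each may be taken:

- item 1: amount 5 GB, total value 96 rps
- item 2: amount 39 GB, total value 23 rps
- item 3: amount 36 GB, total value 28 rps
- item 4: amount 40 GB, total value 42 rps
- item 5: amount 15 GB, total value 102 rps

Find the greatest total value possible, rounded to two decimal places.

282.15

Take in order of value per unit:
- item 1 (96/5 per unit): all 5 → value 96, running total 96.00
- item 5 (102/15 per unit): all 15 → value 102, running total 198.00
- item 4 (42/40 per unit): all 40 → value 42, running total 240.00
- item 3 (28/36 per unit): all 36 → value 28, running total 268.00
- item 2 (23/39 per unit): 24 of 39 → value 24×23/39 = 14.1538, running total 282.15
Total 282.15.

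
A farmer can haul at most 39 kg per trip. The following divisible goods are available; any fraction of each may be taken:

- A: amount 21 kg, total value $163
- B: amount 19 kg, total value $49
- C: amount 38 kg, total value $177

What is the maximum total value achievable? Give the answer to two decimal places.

246.84

Take in order of value per unit:
- A (163/21 per unit): all 21 → value 163, running total 163.00
- C (177/38 per unit): 18 of 38 → value 18×177/38 = 83.8421, running total 246.84
Total 246.84.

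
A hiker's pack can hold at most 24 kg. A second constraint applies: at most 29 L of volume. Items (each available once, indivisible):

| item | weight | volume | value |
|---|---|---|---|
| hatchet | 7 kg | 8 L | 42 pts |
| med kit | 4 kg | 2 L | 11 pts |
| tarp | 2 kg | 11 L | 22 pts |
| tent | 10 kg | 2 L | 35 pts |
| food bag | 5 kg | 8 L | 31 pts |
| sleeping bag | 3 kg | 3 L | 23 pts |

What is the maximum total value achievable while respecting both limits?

Feasible sets respecting both limits:
- hatchet+tarp+tent+food bag: weight 24, volume 29, value 130
- hatchet+tarp+tent+sleeping bag: weight 22, volume 24, value 122
- med kit+tarp+tent+food bag+sleeping bag: weight 24, volume 26, value 122
Best: 130 pts.

130 pts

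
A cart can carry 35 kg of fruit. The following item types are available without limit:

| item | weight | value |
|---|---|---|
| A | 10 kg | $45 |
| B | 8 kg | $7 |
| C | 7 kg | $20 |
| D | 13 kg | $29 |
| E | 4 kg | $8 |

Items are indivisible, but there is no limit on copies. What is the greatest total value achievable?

Best value-per-unit is A at 45/10; filling with it alone gives 3×45 = 135.
Optimal mix: 3×A + 1×E → weight 34, value 143.

$143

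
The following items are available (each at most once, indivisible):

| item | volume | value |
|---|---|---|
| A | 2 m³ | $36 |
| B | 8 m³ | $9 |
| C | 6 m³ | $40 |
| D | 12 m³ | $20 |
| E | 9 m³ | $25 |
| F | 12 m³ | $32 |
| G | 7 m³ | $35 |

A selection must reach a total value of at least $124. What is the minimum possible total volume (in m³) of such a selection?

24

Subsets with value ≥ 124, sorted by total volume:
- A+C+E+G: volume 24, value 136
- A+C+F+G: volume 27, value 143
- A+C+D+G: volume 27, value 131
- A+C+E+F: volume 29, value 133
Minimum volume: 24 m³.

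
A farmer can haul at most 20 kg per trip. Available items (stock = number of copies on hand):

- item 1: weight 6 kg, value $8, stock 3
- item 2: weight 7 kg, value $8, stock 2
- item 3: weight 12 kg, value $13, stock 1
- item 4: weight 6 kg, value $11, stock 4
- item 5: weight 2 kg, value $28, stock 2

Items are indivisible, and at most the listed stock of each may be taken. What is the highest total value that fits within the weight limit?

Best selections within weight 20 and stock limits:
- 2×item 4 + 2×item 5: weight 16, value 78
- 1×item 1 + 1×item 4 + 2×item 5: weight 16, value 75
- 1×item 2 + 1×item 4 + 2×item 5: weight 17, value 75
Best: $78.

$78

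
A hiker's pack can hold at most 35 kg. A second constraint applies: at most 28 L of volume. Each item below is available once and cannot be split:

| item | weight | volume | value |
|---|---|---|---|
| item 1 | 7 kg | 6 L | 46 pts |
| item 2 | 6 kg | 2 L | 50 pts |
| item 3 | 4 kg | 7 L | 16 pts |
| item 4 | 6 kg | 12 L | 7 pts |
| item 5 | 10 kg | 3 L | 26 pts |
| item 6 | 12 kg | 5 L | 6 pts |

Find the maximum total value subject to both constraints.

138 pts

Feasible sets respecting both limits:
- item 1+item 2+item 3+item 5: weight 27, volume 18, value 138
- item 1+item 2+item 4+item 5: weight 29, volume 23, value 129
- item 1+item 2+item 5+item 6: weight 35, volume 16, value 128
- item 1+item 2+item 5: weight 23, volume 11, value 122
Best: 138 pts.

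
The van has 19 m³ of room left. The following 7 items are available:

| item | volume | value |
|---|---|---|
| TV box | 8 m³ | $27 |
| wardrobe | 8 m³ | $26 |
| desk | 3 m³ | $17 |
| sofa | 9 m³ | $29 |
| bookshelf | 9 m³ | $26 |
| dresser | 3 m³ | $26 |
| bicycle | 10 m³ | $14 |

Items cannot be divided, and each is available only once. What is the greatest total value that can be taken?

$79

Check high-value combinations within 19 m³:
- TV box+wardrobe+dresser: volume 8+8+3=19, value 27+26+26=79
- desk+sofa+dresser: volume 3+9+3=15, value 17+29+26=72
- TV box+desk+dresser: volume 8+3+3=14, value 27+17+26=70
- TV box+wardrobe+desk: volume 8+8+3=19, value 27+26+17=70
- wardrobe+desk+dresser: volume 8+3+3=14, value 26+17+26=69
Best: $79.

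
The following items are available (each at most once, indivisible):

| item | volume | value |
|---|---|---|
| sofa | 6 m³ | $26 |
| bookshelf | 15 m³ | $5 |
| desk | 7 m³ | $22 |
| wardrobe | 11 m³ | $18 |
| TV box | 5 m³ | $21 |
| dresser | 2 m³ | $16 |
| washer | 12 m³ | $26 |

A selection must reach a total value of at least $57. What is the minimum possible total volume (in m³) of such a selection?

Subsets with value ≥ 57, sorted by total volume:
- sofa+TV box+dresser: volume 13, value 63
- desk+TV box+dresser: volume 14, value 59
Minimum volume: 13 m³.

13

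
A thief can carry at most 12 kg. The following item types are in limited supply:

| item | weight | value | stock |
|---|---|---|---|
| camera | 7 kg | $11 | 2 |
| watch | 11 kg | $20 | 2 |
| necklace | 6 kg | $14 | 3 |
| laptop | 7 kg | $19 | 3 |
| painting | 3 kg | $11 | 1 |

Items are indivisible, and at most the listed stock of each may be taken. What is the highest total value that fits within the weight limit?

Top feasible selections:
- 1×laptop + 1×painting: weight 10, value 30
- 2×necklace: weight 12, value 28
- 1×necklace + 1×painting: weight 9, value 25
- 1×camera + 1×painting: weight 10, value 22
Best: $30.

$30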